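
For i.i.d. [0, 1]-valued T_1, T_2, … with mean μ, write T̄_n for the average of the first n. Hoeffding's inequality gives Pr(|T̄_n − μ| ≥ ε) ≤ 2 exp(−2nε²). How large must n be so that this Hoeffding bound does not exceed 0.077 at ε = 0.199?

Require 2·exp(−2nε²) ≤ 0.077, i.e. 2nε² ≥ ln(2/0.077) = 3.257097.
So n ≥ 3.257097 / (2·0.199²) = 41.124.
The smallest integer n is 42.

42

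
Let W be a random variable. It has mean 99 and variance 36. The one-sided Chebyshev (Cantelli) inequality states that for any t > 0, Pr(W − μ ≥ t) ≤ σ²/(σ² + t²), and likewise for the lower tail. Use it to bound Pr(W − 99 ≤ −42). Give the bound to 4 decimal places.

Here σ² = 36 and t = 42, so σ² + t² = 1800.
Cantelli's bound: 36/1800 = 0.0200.

0.0200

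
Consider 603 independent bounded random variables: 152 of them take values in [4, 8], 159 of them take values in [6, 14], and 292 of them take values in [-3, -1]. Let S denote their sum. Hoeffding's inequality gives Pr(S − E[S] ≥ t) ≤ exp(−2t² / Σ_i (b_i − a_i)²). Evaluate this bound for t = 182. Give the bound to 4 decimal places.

0.0082

Σ(b_i − a_i)² = 152·4² + 159·8² + 292·2² = 13776.
Exponent = 2·182² / 13776 = 4.80894.
Bound = exp(−4.80894) = 0.00816.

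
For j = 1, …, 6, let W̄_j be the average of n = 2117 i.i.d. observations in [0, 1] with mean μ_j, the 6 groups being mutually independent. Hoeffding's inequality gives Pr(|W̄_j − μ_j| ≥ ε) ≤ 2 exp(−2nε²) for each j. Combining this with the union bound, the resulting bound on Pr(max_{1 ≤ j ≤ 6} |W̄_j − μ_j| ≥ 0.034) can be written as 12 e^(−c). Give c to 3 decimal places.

Union bound over the 6 events: Pr(max_{1 ≤ j ≤ 6} |W̄_j − μ_j| ≥ 0.034) ≤ 6·2·exp(−2nε²) = 12 exp(−2·2117·0.034²).
So c = 2·2117·0.034² = 4.8945.

4.895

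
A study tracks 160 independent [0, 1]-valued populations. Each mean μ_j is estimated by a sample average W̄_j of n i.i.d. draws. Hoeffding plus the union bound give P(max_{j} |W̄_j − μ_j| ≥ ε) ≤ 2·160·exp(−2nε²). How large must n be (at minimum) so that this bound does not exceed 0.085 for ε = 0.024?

Need 2·160·exp(−2nε²) ≤ 0.085, i.e. exp(−2nε²) ≤ 0.085/320.
So 2nε² ≥ ln(320/0.085) = 8.233425.
Hence n ≥ 8.233425/(2·0.024²) = 7147.070.
The smallest integer n is 7148.

7148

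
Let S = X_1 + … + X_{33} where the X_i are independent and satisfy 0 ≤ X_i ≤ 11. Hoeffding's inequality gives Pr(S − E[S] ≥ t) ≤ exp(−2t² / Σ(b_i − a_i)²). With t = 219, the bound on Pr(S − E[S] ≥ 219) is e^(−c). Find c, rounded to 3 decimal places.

24.023

Σ(b_i − a_i)² = 33·(11)² = 3993.
c = 2t²/3993 = 2·219²/3993 = 24.0225.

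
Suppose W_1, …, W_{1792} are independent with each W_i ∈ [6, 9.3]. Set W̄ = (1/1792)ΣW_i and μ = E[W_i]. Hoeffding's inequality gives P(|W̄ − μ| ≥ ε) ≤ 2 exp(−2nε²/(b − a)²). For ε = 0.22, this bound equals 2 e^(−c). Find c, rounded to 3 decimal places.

15.929

c = 2nε²/(b − a)² = 2·1792·0.22² / 3.3² = 15.9289.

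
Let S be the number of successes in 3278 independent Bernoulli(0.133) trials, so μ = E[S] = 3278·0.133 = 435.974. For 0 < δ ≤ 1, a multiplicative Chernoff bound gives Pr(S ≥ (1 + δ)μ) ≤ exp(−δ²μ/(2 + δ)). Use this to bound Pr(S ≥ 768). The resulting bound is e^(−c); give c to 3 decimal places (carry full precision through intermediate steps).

Write 768 = (1 + δ)μ, so δ = 768/435.974 − 1 = 0.7615729…
Then the exponent is δ²μ/(2 + δ) = (768 − μ)² / (μ·(2 + δ)) = 91.564489.

91.564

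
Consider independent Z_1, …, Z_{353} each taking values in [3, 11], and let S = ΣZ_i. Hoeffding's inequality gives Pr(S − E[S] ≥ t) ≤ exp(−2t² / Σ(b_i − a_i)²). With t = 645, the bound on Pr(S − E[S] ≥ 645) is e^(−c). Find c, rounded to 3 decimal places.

36.829

Σ(b_i − a_i)² = 353·(8)² = 22592.
c = 2t²/22592 = 2·645²/22592 = 36.8294.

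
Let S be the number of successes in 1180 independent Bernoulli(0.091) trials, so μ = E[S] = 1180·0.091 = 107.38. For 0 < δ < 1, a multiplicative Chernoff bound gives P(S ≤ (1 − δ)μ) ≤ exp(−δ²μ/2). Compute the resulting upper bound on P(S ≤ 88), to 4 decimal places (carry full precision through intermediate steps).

Write 88 = (1 − δ)μ, so δ = 1 − 88/107.38 = 0.1804805…
Then the exponent is δ²μ/2 = (μ − 88)²/(2μ) = 1.748856.
Bound = exp(−1.748856) = 0.17397.

0.1740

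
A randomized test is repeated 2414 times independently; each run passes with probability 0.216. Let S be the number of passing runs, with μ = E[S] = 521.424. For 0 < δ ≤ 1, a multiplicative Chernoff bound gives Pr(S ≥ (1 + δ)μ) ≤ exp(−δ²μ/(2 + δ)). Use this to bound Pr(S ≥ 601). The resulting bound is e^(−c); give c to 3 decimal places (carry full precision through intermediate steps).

5.642

Write 601 = (1 + δ)μ, so δ = 601/521.424 − 1 = 0.1526128…
Then the exponent is δ²μ/(2 + δ) = (601 − μ)² / (μ·(2 + δ)) = 5.641665.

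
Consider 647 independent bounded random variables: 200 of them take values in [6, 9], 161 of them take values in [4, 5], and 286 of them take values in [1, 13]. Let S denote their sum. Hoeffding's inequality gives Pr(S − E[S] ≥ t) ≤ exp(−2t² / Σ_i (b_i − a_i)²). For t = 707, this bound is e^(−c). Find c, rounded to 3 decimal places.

23.171

Σ(b_i − a_i)² = 200·3² + 161·1² + 286·12² = 43145.
c = 2t² / 43145 = 2·707² / 43145 = 23.1707.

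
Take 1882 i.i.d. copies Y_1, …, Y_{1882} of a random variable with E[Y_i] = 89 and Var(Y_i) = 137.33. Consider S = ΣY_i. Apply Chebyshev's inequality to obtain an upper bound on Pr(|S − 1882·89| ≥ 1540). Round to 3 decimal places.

Var(S) = n·Var(Y_i) = 1882·137.33 = 258455.06.
Chebyshev: Pr(|S − 1882·89| ≥ 1540) ≤ Var(S)/1540² = 258455.06/2371600 = 0.1090.

0.109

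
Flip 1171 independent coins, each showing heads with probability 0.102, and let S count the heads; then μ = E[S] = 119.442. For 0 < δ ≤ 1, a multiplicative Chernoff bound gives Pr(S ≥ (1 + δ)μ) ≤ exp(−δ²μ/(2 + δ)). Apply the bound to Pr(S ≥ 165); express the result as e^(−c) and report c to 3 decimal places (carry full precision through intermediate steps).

Write 165 = (1 + δ)μ, so δ = 165/119.442 − 1 = 0.3814236…
Then the exponent is δ²μ/(2 + δ) = (165 − μ)² / (μ·(2 + δ)) = 7.296853.

7.297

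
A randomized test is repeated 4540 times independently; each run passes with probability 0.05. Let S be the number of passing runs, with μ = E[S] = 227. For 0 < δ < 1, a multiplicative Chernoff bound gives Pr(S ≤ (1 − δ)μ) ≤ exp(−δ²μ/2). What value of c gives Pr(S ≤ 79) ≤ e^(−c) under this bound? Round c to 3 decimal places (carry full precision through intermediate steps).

Write 79 = (1 − δ)μ, so δ = 1 − 79/227 = 0.6519824…
Then the exponent is δ²μ/2 = (μ − 79)²/(2μ) = 48.246696.

48.247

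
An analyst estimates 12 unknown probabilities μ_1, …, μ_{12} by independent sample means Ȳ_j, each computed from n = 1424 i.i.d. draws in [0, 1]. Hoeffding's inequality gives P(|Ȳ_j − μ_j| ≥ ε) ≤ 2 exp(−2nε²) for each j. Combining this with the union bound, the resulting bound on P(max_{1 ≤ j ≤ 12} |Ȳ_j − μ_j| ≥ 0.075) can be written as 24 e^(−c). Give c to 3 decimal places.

Union bound over the 12 events: P(max_{1 ≤ j ≤ 12} |Ȳ_j − μ_j| ≥ 0.075) ≤ 12·2·exp(−2nε²) = 24 exp(−2·1424·0.075²).
So c = 2·1424·0.075² = 16.0200.

16.020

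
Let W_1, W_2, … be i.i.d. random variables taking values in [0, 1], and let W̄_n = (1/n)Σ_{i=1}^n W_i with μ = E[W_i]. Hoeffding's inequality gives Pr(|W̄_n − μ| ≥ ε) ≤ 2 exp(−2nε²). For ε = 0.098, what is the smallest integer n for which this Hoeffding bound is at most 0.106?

Require 2·exp(−2nε²) ≤ 0.106, i.e. 2nε² ≥ ln(2/0.106) = 2.937463.
So n ≥ 2.937463 / (2·0.098²) = 152.929.
The smallest integer n is 153.

153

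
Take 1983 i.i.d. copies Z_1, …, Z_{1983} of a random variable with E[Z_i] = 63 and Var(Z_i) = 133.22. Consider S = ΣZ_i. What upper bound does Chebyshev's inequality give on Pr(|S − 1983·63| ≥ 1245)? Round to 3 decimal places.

0.170

Var(S) = n·Var(Z_i) = 1983·133.22 = 264175.26.
Chebyshev: Pr(|S − 1983·63| ≥ 1245) ≤ Var(S)/1245² = 264175.26/1550025 = 0.1704.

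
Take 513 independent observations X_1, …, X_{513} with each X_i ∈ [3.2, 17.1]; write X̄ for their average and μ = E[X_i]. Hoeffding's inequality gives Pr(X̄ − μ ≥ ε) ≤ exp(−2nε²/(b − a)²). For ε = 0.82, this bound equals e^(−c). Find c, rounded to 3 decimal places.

3.571

c = 2nε²/(b − a)² = 2·513·0.82² / 13.9² = 3.5706.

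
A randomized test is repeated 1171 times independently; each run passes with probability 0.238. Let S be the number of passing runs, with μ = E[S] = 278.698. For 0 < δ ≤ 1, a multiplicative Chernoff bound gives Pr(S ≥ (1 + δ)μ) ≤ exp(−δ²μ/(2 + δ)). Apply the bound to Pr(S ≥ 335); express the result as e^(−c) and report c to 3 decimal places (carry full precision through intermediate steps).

Write 335 = (1 + δ)μ, so δ = 335/278.698 − 1 = 0.202018…
Then the exponent is δ²μ/(2 + δ) = (335 − μ)² / (μ·(2 + δ)) = 5.165269.

5.165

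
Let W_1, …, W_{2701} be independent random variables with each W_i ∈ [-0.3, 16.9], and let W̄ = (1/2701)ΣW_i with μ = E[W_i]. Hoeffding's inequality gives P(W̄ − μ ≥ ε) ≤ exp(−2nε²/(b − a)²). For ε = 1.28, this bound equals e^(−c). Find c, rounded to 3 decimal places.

29.917

c = 2nε²/(b − a)² = 2·2701·1.28² / 17.2² = 29.9170.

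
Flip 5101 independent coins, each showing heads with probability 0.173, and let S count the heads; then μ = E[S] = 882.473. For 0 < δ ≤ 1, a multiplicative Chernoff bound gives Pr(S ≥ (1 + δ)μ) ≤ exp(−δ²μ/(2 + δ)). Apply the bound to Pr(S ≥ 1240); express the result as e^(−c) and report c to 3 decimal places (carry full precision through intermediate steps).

60.225

Write 1240 = (1 + δ)μ, so δ = 1240/882.473 − 1 = 0.4051421…
Then the exponent is δ²μ/(2 + δ) = (1240 − μ)² / (μ·(2 + δ)) = 60.224821.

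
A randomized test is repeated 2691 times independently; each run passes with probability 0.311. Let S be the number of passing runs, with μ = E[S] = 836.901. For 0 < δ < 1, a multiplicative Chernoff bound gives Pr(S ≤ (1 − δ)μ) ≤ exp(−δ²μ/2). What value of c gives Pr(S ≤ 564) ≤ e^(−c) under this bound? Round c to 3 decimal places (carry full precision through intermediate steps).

44.494

Write 564 = (1 − δ)μ, so δ = 1 − 564/836.901 = 0.3260852…
Then the exponent is δ²μ/2 = (μ − 564)²/(2μ) = 44.494484.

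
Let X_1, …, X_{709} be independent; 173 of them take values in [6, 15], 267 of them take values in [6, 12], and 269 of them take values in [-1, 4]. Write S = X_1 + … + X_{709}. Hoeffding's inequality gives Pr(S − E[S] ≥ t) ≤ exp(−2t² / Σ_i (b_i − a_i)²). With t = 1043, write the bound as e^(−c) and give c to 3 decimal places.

71.687

Σ(b_i − a_i)² = 173·9² + 267·6² + 269·5² = 30350.
c = 2t² / 30350 = 2·1043² / 30350 = 71.6869.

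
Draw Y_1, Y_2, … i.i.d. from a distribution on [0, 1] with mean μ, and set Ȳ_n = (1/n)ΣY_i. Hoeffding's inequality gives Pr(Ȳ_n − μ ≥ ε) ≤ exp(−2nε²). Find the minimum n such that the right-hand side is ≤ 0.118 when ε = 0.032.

1044

Require exp(−2nε²) ≤ 0.118, i.e. 2nε² ≥ ln(1/0.118) = 2.137071.
So n ≥ 2.137071 / (2·0.032²) = 1043.492.
The smallest integer n is 1044.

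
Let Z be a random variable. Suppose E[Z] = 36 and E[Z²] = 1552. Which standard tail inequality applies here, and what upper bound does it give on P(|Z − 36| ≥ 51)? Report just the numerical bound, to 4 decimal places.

The first two moments determine the variance, so Chebyshev's inequality is the sharpest standard bound available.
Var(Z) = E[Z²] − (E[Z])² = 1552 − 1296 = 256.
Chebyshev's inequality: P(|Z − μ| ≥ t) ≤ Var(Z)/t² = 256/2601 = 0.0984.

0.0984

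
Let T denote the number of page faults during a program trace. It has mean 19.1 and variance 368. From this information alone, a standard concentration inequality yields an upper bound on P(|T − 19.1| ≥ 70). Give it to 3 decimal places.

Mean and variance are known, so Chebyshev's inequality applies.
Chebyshev: P(|T − μ| ≥ t) ≤ Var(T)/t².
Bound = 368 / 4900 = 0.0751.

0.075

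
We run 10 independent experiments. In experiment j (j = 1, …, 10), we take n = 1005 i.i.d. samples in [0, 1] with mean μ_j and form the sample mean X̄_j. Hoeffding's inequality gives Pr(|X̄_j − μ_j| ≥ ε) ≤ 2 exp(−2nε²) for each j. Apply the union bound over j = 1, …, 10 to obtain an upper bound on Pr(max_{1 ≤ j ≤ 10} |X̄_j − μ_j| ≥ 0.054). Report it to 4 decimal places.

0.0570

Per-experiment Hoeffding bound: 2·exp(−2·1005·0.054²) = 2·exp(−5.86116) = 0.0056959.
Union bound over 10 events: 10·0.0056959 = 0.05696.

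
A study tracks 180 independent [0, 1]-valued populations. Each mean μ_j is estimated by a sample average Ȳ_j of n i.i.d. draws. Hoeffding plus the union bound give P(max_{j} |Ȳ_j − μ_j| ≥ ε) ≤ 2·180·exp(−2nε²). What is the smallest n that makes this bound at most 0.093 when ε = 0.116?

307

Need 2·180·exp(−2nε²) ≤ 0.093, i.e. exp(−2nε²) ≤ 0.093/360.
So 2nε² ≥ ln(360/0.093) = 8.261260.
Hence n ≥ 8.261260/(2·0.116²) = 306.973.
The smallest integer n is 307.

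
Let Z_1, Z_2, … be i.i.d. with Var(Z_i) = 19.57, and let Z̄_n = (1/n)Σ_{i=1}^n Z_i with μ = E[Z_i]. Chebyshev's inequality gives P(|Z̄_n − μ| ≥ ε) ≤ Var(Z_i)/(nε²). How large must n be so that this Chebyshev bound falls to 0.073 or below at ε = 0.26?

3966

Require 19.57/(n·0.26²) ≤ 0.073, i.e. n ≥ 19.57/(0.073·0.26²) = 3965.713.
The smallest integer n is 3966.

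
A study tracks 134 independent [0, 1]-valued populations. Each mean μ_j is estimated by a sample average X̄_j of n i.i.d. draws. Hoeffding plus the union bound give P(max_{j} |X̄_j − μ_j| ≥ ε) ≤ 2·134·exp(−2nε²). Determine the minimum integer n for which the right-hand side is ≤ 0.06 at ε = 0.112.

335

Need 2·134·exp(−2nε²) ≤ 0.06, i.e. exp(−2nε²) ≤ 0.06/268.
So 2nε² ≥ ln(268/0.06) = 8.404398.
Hence n ≥ 8.404398/(2·0.112²) = 334.997.
The smallest integer n is 335.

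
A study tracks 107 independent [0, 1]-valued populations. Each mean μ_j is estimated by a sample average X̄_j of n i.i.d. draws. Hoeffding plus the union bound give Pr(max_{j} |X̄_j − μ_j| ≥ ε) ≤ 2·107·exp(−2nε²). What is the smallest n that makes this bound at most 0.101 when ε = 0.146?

180

Need 2·107·exp(−2nε²) ≤ 0.101, i.e. exp(−2nε²) ≤ 0.101/214.
So 2nε² ≥ ln(214/0.101) = 7.658611.
Hence n ≥ 7.658611/(2·0.146²) = 179.645.
The smallest integer n is 180.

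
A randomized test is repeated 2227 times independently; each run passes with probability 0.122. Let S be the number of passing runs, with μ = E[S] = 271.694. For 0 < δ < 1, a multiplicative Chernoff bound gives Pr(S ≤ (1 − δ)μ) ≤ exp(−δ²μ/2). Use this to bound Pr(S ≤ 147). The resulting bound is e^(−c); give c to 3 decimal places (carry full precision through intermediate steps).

Write 147 = (1 − δ)μ, so δ = 1 − 147/271.694 = 0.4589501…
Then the exponent is δ²μ/2 = (μ − 147)²/(2μ) = 28.614165.

28.614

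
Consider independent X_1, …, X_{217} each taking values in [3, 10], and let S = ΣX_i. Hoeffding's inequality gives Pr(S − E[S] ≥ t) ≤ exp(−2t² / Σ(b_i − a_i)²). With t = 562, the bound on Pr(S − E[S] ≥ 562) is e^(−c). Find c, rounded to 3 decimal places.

59.408

Σ(b_i − a_i)² = 217·(7)² = 10633.
c = 2t²/10633 = 2·562²/10633 = 59.4083.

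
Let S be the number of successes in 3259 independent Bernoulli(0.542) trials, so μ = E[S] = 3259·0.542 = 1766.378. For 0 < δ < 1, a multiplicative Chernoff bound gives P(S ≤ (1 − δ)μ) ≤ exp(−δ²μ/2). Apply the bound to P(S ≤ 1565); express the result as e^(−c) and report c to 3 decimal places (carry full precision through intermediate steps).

11.479

Write 1565 = (1 − δ)μ, so δ = 1 − 1565/1766.378 = 0.1140062…
Then the exponent is δ²μ/2 = (μ − 1565)²/(2μ) = 11.479168.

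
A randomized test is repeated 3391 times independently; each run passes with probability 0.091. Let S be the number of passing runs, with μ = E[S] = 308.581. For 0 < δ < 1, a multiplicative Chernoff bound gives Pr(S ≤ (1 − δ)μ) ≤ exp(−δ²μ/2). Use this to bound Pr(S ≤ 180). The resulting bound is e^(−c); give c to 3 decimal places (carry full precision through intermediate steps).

26.789

Write 180 = (1 − δ)μ, so δ = 1 − 180/308.581 = 0.4166848…
Then the exponent is δ²μ/2 = (μ − 180)²/(2μ) = 26.788872.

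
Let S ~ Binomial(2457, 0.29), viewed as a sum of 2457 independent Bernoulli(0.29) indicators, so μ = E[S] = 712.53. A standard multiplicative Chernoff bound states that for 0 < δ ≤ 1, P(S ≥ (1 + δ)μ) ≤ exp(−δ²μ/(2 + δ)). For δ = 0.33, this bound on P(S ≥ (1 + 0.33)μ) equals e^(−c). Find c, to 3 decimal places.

c = δ²μ/(2 + δ) = 0.33²·712.53/(2 + 0.33) = 33.3024.

33.302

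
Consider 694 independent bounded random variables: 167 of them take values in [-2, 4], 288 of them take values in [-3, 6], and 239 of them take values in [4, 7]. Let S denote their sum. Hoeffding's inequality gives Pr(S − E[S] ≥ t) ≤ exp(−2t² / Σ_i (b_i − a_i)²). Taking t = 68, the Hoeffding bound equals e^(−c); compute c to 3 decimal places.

Σ(b_i − a_i)² = 167·6² + 288·9² + 239·3² = 31491.
c = 2t² / 31491 = 2·68² / 31491 = 0.2937.

0.294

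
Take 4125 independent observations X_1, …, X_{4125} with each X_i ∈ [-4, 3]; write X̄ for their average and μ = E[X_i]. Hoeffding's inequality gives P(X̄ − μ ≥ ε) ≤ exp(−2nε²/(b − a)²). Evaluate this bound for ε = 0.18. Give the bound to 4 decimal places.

Exponent: 2nε²/(b − a)² = 2·4125·0.18² / 7² = 5.45510.
Bound = exp(−5.45510) = 0.00427.

0.0043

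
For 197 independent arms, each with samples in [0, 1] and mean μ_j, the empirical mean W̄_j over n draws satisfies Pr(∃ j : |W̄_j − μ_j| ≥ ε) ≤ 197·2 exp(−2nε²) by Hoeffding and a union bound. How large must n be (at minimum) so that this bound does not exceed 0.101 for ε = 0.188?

117

Need 2·197·exp(−2nε²) ≤ 0.101, i.e. exp(−2nε²) ≤ 0.101/394.
So 2nε² ≥ ln(394/0.101) = 8.268986.
Hence n ≥ 8.268986/(2·0.188²) = 116.979.
The smallest integer n is 117.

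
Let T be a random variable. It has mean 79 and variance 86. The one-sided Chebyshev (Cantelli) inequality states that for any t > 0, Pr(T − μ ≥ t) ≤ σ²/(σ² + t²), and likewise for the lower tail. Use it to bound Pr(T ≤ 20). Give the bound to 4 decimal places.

0.0241

Here σ² = 86 and t = 59, so σ² + t² = 3567.
Cantelli's bound: 86/3567 = 0.0241.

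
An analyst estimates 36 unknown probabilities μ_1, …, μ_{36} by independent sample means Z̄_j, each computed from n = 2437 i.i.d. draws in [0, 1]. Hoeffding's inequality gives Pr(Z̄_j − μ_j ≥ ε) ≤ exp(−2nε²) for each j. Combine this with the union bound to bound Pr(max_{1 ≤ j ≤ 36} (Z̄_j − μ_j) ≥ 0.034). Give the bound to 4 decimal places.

0.1286

Per-experiment Hoeffding bound: exp(−2·2437·0.034²) = exp(−5.63434) = 0.003573.
Union bound over 36 events: 36·0.003573 = 0.12863.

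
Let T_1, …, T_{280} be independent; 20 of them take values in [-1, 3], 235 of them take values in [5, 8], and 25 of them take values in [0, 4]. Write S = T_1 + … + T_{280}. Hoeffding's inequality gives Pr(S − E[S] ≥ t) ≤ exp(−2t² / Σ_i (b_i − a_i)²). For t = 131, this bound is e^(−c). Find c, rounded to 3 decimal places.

12.107

Σ(b_i − a_i)² = 20·4² + 235·3² + 25·4² = 2835.
c = 2t² / 2835 = 2·131² / 2835 = 12.1065.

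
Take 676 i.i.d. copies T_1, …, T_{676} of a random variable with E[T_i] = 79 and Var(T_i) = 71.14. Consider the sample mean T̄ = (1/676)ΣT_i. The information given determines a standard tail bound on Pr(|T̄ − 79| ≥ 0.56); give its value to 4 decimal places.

0.3356

With mean and variance of each term known, Chebyshev's inequality bounds the deviation of the sum (or sample mean).
Var(T̄) = Var(T_i)/n = 71.14/676 = 0.10524.
Chebyshev: Pr(|T̄ − 79| ≥ 0.56) ≤ Var(T̄)/(0.56)² = 71.14/(676·0.56²) = 0.3356.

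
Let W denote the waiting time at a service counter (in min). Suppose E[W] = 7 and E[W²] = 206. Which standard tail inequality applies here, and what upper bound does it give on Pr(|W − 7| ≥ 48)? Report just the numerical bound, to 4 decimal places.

0.0681

The first two moments determine the variance, so Chebyshev's inequality is the sharpest standard bound available.
Var(W) = E[W²] − (E[W])² = 206 − 49 = 157.
Chebyshev's inequality: Pr(|W − μ| ≥ t) ≤ Var(W)/t² = 157/2304 = 0.0681.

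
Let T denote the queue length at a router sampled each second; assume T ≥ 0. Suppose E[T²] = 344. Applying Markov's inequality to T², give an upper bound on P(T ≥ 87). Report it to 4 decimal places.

Since T ≥ 0, the event {T ≥ 87} is the same as {T² ≥ 7569}.
Markov's inequality applied to T² gives P(T² ≥ 7569) ≤ E[T²]/7569 = 344/7569 = 0.0454.

0.0454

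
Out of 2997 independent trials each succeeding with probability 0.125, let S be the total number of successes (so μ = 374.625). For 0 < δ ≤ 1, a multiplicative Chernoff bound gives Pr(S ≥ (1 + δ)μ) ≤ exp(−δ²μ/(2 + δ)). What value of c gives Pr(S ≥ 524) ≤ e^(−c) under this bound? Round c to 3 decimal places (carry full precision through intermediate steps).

Write 524 = (1 + δ)μ, so δ = 524/374.625 − 1 = 0.3987321…
Then the exponent is δ²μ/(2 + δ) = (524 − μ)² / (μ·(2 + δ)) = 24.830035.

24.830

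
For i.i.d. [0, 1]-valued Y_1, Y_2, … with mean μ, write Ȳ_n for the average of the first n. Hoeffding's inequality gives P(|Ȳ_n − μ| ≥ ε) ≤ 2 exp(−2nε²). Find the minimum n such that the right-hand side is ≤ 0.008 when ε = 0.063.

Require 2·exp(−2nε²) ≤ 0.008, i.e. 2nε² ≥ ln(2/0.008) = 5.521461.
So n ≥ 5.521461 / (2·0.063²) = 695.573.
The smallest integer n is 696.

696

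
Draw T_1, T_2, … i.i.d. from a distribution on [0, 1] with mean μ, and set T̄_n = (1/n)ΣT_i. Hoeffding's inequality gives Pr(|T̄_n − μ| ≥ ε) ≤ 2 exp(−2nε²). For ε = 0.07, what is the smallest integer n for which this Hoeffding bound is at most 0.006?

593

Require 2·exp(−2nε²) ≤ 0.006, i.e. 2nε² ≥ ln(2/0.006) = 5.809143.
So n ≥ 5.809143 / (2·0.07²) = 592.770.
The smallest integer n is 593.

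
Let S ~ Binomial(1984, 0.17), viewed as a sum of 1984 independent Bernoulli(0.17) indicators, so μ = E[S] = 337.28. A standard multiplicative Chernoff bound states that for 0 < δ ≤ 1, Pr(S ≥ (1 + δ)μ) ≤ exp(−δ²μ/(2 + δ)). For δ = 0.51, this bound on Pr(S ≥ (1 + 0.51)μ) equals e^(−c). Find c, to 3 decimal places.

34.951

c = δ²μ/(2 + δ) = 0.51²·337.28/(2 + 0.51) = 34.9508.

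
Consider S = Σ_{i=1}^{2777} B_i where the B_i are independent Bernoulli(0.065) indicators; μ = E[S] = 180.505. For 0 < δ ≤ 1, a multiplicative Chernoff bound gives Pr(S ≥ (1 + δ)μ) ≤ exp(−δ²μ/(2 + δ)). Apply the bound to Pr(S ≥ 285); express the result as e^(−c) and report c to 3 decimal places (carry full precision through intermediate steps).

23.457

Write 285 = (1 + δ)μ, so δ = 285/180.505 − 1 = 0.5789036…
Then the exponent is δ²μ/(2 + δ) = (285 − μ)² / (μ·(2 + δ)) = 23.456687.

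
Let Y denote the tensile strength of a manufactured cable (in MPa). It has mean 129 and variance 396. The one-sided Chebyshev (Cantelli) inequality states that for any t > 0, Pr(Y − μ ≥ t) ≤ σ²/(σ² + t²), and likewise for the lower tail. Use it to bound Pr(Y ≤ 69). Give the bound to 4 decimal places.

0.0991

Here σ² = 396 and t = 60, so σ² + t² = 3996.
Cantelli's bound: 396/3996 = 0.0991.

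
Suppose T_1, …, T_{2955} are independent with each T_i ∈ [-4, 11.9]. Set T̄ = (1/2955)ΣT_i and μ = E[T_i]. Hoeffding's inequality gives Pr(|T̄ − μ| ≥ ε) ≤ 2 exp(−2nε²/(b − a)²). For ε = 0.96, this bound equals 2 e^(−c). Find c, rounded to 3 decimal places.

c = 2nε²/(b − a)² = 2·2955·0.96² / 15.9² = 21.5445.

21.544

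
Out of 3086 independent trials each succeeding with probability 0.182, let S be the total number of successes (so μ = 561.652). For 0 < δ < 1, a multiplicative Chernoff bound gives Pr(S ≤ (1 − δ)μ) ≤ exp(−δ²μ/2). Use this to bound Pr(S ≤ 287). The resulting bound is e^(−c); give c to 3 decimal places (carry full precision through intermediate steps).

Write 287 = (1 − δ)μ, so δ = 1 − 287/561.652 = 0.4890074…
Then the exponent is δ²μ/2 = (μ − 287)²/(2μ) = 67.153434.

67.153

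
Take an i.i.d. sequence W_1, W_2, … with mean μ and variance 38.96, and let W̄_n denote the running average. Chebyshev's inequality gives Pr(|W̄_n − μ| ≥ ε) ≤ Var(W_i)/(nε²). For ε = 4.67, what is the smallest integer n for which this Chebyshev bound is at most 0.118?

16

Require 38.96/(n·4.67²) ≤ 0.118, i.e. n ≥ 38.96/(0.118·4.67²) = 15.139.
The smallest integer n is 16.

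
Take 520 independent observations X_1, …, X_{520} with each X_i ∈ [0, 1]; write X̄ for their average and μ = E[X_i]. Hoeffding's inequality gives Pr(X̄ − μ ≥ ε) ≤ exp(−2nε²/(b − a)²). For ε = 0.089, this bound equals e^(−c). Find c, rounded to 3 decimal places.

c = 2nε²/(b − a)² = 2·520·0.089² / 1² = 8.2378.

8.238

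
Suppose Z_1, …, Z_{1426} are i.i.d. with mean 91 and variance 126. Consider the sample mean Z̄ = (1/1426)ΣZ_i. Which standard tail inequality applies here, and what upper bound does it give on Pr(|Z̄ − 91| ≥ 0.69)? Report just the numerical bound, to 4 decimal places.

With mean and variance of each term known, Chebyshev's inequality bounds the deviation of the sum (or sample mean).
Var(Z̄) = Var(Z_i)/n = 126/1426 = 0.088359.
Chebyshev: Pr(|Z̄ − 91| ≥ 0.69) ≤ Var(Z̄)/(0.69)² = 126/(1426·0.69²) = 0.1856.

0.1856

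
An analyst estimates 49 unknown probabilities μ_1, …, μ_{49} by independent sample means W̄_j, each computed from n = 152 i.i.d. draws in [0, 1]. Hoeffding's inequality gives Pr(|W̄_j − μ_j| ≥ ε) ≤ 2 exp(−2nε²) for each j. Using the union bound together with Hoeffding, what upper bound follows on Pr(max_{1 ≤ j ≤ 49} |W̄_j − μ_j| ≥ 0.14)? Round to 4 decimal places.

Per-experiment Hoeffding bound: 2·exp(−2·152·0.14²) = 2·exp(−5.95840) = 0.0051681.
Union bound over 49 events: 49·0.0051681 = 0.25324.

0.2532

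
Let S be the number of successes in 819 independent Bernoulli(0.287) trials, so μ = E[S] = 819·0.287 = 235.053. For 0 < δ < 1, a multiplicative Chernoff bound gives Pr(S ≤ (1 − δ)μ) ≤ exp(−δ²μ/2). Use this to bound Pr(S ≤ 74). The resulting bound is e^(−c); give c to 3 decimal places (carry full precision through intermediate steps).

Write 74 = (1 − δ)μ, so δ = 1 − 74/235.053 = 0.6851774…
Then the exponent is δ²μ/2 = (μ − 74)²/(2μ) = 55.174937.

55.175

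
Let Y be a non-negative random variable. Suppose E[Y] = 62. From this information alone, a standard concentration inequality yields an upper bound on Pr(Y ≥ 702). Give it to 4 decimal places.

0.0883

Only the mean of a non-negative variable is known, so Markov's inequality is the applicable tail bound.
Markov's inequality: for a non-negative random variable, Pr(Y ≥ a) ≤ E[Y]/a.
Here E[Y] = 62 and a = 702, so the bound is 62/702 = 0.0883.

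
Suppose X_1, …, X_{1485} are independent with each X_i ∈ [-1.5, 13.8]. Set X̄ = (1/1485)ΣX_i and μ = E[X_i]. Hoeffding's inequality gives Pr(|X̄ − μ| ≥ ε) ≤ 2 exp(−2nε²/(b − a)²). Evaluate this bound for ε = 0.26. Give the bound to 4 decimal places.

Exponent: 2nε²/(b − a)² = 2·1485·0.26² / 15.3² = 0.85767.
Bound = 2·exp(−0.85767) = 0.84830.

0.8483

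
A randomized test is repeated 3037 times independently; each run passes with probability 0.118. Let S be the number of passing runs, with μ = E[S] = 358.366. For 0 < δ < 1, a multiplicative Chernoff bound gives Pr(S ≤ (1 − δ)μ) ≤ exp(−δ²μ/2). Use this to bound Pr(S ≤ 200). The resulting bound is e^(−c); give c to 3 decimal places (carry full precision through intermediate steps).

Write 200 = (1 − δ)μ, so δ = 1 − 200/358.366 = 0.4419113…
Then the exponent is δ²μ/2 = (μ − 200)²/(2μ) = 34.991866.

34.992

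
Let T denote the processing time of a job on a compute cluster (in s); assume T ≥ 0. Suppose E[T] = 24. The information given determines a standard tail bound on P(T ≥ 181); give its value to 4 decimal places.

0.1326

Only the mean of a non-negative variable is known, so Markov's inequality is the applicable tail bound.
Markov's inequality: for a non-negative random variable, P(T ≥ a) ≤ E[T]/a.
Here E[T] = 24 and a = 181, so the bound is 24/181 = 0.1326.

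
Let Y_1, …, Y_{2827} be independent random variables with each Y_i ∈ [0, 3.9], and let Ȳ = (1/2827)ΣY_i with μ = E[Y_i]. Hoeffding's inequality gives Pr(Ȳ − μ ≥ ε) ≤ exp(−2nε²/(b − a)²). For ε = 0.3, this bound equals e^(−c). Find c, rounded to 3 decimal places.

33.456

c = 2nε²/(b − a)² = 2·2827·0.3² / 3.9² = 33.4556.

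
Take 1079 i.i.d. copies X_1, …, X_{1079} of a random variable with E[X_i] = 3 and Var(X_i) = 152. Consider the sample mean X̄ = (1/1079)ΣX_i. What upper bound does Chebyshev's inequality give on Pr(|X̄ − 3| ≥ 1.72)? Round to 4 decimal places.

0.0476

Var(X̄) = Var(X_i)/n = 152/1079 = 0.14087.
Chebyshev: Pr(|X̄ − 3| ≥ 1.72) ≤ Var(X̄)/(1.72)² = 152/(1079·1.72²) = 0.0476.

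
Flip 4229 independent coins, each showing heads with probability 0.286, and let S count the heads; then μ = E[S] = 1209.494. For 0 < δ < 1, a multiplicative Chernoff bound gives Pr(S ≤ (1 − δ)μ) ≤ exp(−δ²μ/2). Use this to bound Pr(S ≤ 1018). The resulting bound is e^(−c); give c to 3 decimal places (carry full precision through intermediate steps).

15.159

Write 1018 = (1 − δ)μ, so δ = 1 − 1018/1209.494 = 0.1583257…
Then the exponent is δ²μ/2 = (μ − 1018)²/(2μ) = 15.159212.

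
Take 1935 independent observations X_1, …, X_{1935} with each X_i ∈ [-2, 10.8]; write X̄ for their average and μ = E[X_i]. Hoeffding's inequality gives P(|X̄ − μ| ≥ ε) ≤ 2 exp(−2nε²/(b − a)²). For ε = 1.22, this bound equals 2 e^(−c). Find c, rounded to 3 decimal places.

35.157

c = 2nε²/(b − a)² = 2·1935·1.22² / 12.8² = 35.1569.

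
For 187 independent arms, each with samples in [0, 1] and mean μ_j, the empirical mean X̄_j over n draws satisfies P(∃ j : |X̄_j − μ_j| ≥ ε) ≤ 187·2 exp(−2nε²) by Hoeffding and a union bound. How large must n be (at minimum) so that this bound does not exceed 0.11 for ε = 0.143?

199

Need 2·187·exp(−2nε²) ≤ 0.11, i.e. exp(−2nε²) ≤ 0.11/374.
So 2nε² ≥ ln(374/0.11) = 8.131531.
Hence n ≥ 8.131531/(2·0.143²) = 198.825.
The smallest integer n is 199.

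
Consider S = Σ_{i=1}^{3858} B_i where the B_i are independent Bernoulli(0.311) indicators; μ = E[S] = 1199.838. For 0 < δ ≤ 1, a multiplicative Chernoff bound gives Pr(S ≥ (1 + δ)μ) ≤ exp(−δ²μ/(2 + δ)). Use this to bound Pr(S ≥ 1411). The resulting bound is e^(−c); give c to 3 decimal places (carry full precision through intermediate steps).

17.079

Write 1411 = (1 + δ)μ, so δ = 1411/1199.838 − 1 = 0.1759921…
Then the exponent is δ²μ/(2 + δ) = (1411 − μ)² / (μ·(2 + δ)) = 17.078574.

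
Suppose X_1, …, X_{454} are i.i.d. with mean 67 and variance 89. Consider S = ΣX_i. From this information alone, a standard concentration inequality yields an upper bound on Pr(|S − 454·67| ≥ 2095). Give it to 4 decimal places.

0.0092

With mean and variance of each term known, Chebyshev's inequality bounds the deviation of the sum (or sample mean).
Var(S) = n·Var(X_i) = 454·89 = 40406.
Chebyshev: Pr(|S − 454·67| ≥ 2095) ≤ Var(S)/2095² = 40406/4389025 = 0.0092.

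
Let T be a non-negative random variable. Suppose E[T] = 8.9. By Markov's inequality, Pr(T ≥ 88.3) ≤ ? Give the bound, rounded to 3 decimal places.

Markov's inequality: for a non-negative random variable, Pr(T ≥ a) ≤ E[T]/a.
Here E[T] = 8.9 and a = 88.3, so the bound is 8.9/88.3 = 0.1008.

0.101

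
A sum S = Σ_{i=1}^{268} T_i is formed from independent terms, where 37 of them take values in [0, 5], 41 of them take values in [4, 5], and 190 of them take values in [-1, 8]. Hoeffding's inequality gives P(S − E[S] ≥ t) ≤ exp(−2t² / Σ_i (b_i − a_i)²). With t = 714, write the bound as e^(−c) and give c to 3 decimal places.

62.337

Σ(b_i − a_i)² = 37·5² + 41·1² + 190·9² = 16356.
c = 2t² / 16356 = 2·714² / 16356 = 62.3375.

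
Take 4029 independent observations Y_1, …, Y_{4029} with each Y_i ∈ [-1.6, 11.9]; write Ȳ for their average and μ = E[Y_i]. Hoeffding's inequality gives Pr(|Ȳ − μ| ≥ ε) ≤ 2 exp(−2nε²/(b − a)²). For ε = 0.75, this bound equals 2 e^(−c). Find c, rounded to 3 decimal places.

c = 2nε²/(b − a)² = 2·4029·0.75² / 13.5² = 24.8704.

24.870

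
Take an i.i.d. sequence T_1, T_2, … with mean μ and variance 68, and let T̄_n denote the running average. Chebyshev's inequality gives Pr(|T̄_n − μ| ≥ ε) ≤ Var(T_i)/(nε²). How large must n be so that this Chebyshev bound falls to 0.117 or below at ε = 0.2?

14530

Require 68/(n·0.2²) ≤ 0.117, i.e. n ≥ 68/(0.117·0.2²) = 14529.915.
The smallest integer n is 14530.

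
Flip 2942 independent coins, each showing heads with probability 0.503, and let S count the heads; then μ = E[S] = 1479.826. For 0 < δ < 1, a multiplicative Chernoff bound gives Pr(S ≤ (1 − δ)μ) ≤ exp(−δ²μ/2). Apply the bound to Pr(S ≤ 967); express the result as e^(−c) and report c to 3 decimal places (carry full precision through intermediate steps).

88.859

Write 967 = (1 − δ)μ, so δ = 1 − 967/1479.826 = 0.3465448…
Then the exponent is δ²μ/2 = (μ − 967)²/(2μ) = 88.858591.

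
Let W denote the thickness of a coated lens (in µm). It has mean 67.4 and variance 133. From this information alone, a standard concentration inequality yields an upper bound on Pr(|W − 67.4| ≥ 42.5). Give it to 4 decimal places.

Mean and variance are known, so Chebyshev's inequality applies.
Chebyshev: Pr(|W − μ| ≥ t) ≤ Var(W)/t².
Bound = 133 / 1806.25 = 0.0736.

0.0736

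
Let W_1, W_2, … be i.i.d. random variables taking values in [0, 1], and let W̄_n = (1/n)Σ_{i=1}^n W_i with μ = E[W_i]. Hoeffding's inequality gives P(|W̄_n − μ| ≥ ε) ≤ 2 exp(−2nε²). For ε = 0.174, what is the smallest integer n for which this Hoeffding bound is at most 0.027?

72

Require 2·exp(−2nε²) ≤ 0.027, i.e. 2nε² ≥ ln(2/0.027) = 4.305066.
So n ≥ 4.305066 / (2·0.174²) = 71.097.
The smallest integer n is 72.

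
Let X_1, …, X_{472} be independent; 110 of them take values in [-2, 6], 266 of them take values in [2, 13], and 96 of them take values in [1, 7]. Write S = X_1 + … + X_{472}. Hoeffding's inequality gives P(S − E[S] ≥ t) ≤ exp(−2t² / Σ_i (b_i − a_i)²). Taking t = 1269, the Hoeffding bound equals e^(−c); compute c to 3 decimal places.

75.459

Σ(b_i − a_i)² = 110·8² + 266·11² + 96·6² = 42682.
c = 2t² / 42682 = 2·1269² / 42682 = 75.4586.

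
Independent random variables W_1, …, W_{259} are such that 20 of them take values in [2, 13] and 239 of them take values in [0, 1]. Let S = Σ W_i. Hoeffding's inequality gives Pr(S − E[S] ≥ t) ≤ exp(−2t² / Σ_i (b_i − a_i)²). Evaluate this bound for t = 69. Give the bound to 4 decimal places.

0.0278

Σ(b_i − a_i)² = 20·11² + 239·1² = 2659.
Exponent = 2·69² / 2659 = 3.58105.
Bound = exp(−3.58105) = 0.02785.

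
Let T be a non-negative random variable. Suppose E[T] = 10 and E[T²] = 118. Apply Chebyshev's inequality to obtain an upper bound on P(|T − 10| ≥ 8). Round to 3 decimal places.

0.281

Var(T) = E[T²] − (E[T])² = 118 − 100 = 18.
Chebyshev's inequality: P(|T − μ| ≥ t) ≤ Var(T)/t² = 18/64 = 0.2812.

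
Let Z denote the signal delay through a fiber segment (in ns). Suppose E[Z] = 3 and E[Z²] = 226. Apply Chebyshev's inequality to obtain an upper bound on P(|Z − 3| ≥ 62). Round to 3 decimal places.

0.056

Var(Z) = E[Z²] − (E[Z])² = 226 − 9 = 217.
Chebyshev's inequality: P(|Z − μ| ≥ t) ≤ Var(Z)/t² = 217/3844 = 0.0565.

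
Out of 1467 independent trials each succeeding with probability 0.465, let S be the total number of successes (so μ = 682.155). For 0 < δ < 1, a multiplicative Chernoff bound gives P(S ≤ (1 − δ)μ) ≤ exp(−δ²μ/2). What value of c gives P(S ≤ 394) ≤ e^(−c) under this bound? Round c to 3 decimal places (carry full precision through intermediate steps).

60.861

Write 394 = (1 − δ)μ, so δ = 1 − 394/682.155 = 0.4224187…
Then the exponent is δ²μ/2 = (μ − 394)²/(2μ) = 60.861024.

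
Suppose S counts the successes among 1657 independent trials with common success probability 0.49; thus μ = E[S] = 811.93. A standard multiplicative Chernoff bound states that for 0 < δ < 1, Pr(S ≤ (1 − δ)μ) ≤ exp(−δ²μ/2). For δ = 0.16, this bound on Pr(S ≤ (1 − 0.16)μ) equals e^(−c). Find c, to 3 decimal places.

10.393

c = δ²μ/2 = 0.16²·811.93/2 = 10.3927.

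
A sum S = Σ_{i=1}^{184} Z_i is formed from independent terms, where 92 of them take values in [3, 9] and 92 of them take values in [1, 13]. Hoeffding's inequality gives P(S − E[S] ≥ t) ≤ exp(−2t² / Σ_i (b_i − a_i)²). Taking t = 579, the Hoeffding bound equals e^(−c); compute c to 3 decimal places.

40.488

Σ(b_i − a_i)² = 92·6² + 92·12² = 16560.
c = 2t² / 16560 = 2·579² / 16560 = 40.4880.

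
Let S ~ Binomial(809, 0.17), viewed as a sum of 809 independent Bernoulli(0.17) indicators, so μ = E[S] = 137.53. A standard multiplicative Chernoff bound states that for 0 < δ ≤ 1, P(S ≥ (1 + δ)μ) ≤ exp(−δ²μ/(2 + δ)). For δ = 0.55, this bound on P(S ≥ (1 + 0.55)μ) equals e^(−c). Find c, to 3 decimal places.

16.315

c = δ²μ/(2 + δ) = 0.55²·137.53/(2 + 0.55) = 16.3148.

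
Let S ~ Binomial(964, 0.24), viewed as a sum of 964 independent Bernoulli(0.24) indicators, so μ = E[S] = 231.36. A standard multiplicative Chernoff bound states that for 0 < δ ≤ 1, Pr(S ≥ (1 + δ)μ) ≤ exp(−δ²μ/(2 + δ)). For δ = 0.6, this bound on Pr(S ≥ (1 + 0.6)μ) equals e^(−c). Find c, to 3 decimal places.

c = δ²μ/(2 + δ) = 0.6²·231.36/(2 + 0.6) = 32.0345.

32.034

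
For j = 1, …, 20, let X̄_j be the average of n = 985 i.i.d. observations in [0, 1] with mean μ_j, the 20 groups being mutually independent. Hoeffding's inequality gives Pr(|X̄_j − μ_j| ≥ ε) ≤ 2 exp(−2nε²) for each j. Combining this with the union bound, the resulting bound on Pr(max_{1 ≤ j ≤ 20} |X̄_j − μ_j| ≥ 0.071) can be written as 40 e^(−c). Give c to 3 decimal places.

Union bound over the 20 events: Pr(max_{1 ≤ j ≤ 20} |X̄_j − μ_j| ≥ 0.071) ≤ 20·2·exp(−2nε²) = 40 exp(−2·985·0.071²).
So c = 2·985·0.071² = 9.9308.

9.931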